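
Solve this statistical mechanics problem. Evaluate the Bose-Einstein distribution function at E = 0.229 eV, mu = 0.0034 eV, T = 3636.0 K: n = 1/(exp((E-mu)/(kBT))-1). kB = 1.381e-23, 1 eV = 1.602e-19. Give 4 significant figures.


Step 1: (E - mu) = 0.2256 eV
Step 2: x = (E-mu)*eV/(kB*T) = 0.2256*1.602e-19/(1.381e-23*3636.0) = 0.7198
Step 3: exp(x) = 2.054
Step 4: n = 1/(exp(x)-1) = 0.9488

0.9488


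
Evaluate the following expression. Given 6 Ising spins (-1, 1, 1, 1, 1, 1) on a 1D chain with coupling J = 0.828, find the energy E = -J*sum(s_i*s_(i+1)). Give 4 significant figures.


Step 1: Nearest-neighbor products: -1, 1, 1, 1, 1
Step 2: Sum of products = 3
Step 3: E = -0.828 * 3 = -2.484

-2.484


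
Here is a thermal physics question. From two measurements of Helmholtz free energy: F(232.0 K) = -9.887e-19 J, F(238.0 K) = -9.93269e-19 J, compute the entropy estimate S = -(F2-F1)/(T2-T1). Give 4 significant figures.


Step 1: dF = F2 - F1 = -9.93269e-19 - (-9.887e-19) = -4.569e-21 J
Step 2: dT = T2 - T1 = 238.0 - 232.0 = 6 K
Step 3: S = -dF/dT = -(-4.569e-21)/6 = 7.615e-22 J/K

7.615e-22


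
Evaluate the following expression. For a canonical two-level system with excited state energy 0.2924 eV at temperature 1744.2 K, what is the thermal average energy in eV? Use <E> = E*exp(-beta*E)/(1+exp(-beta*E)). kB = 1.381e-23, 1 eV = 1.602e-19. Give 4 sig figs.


Step 1: beta*E = 0.2924*1.602e-19/(1.381e-23*1744.2) = 1.945
Step 2: exp(-beta*E) = 0.143
Step 3: <E> = 0.2924*0.143/(1+0.143) = 0.03659 eV

0.03659


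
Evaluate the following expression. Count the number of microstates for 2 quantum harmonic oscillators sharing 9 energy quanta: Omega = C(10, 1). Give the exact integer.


Step 1: Use binomial coefficient C(10, 1)
Step 2: Numerator = 10! / 9!
Step 3: Denominator = 1!
Step 4: Omega = 10

10


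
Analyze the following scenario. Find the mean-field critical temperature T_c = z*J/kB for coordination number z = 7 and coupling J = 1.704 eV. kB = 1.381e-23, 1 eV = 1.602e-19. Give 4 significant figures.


Step 1: z*J = 7*1.704 = 11.93 eV
Step 2: Convert to Joules: 11.93*1.602e-19 = 1.911e-18 J
Step 3: T_c = 1.911e-18 / 1.381e-23 = 1.384e+05 K

1.384e+05


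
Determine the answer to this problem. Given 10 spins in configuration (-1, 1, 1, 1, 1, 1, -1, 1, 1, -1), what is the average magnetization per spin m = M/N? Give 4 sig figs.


Step 1: Count up spins (+1): 7, down spins (-1): 3
Step 2: Total magnetization M = 7 - 3 = 4
Step 3: m = M/N = 4/10 = 0.4

0.4


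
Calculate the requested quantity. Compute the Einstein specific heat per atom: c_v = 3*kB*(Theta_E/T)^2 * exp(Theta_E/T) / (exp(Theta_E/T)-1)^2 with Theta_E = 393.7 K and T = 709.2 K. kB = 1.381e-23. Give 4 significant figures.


Step 1: x = Theta_E/T = 393.7/709.2 = 0.5551
Step 2: x^2 = 0.3082
Step 3: exp(x) = 1.742
Step 4: c_v = 3*1.381e-23*0.3082*1.742/(1.742-1)^2 = 4.038e-23

4.038e-23


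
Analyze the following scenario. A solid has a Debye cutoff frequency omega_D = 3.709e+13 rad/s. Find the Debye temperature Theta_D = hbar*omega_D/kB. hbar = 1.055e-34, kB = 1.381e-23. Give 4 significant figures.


Step 1: hbar*omega_D = 1.055e-34 * 3.709e+13 = 3.913e-21 J
Step 2: Theta_D = 3.913e-21 / 1.381e-23
Step 3: Theta_D = 283.3 K

283.3


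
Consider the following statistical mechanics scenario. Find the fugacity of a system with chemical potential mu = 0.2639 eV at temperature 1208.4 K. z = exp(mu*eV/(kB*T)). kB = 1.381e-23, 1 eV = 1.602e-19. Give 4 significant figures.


Step 1: Convert mu to Joules: 0.2639*1.602e-19 = 4.228e-20 J
Step 2: kB*T = 1.381e-23*1208.4 = 1.669e-20 J
Step 3: mu/(kB*T) = 2.533
Step 4: z = exp(2.533) = 12.6

12.6


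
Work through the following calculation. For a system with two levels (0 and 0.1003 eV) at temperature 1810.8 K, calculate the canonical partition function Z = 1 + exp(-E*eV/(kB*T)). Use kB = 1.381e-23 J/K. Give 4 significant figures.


Step 1: Compute beta*E = E*eV/(kB*T) = 0.1003*1.602e-19/(1.381e-23*1810.8) = 0.6425
Step 2: exp(-beta*E) = exp(-0.6425) = 0.526
Step 3: Z = 1 + 0.526 = 1.526

1.526


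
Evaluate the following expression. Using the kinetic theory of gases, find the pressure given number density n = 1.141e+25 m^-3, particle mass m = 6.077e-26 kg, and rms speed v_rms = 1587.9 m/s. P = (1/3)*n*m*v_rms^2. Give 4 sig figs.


Step 1: v_rms^2 = 1587.9^2 = 2.521e+06
Step 2: n*m = 1.141e+25*6.077e-26 = 0.6934
Step 3: P = (1/3)*0.6934*2.521e+06 = 5.828e+05 Pa

5.828e+05


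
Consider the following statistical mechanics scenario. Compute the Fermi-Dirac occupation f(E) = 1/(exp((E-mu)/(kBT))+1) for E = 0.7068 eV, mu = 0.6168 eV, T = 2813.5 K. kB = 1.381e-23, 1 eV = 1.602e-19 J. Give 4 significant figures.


Step 1: (E - mu) = 0.7068 - 0.6168 = 0.09 eV
Step 2: Convert: (E-mu)*eV = 1.442e-20 J
Step 3: x = (E-mu)*eV/(kB*T) = 0.3711
Step 4: f = 1/(exp(0.3711)+1) = 0.4083

0.4083


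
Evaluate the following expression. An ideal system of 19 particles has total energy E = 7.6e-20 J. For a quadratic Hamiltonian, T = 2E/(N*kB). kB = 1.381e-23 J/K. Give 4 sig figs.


Step 1: Numerator = 2*E = 2*7.6e-20 = 1.52e-19 J
Step 2: Denominator = N*kB = 19*1.381e-23 = 2.624e-22
Step 3: T = 1.52e-19 / 2.624e-22 = 579.3 K

579.3


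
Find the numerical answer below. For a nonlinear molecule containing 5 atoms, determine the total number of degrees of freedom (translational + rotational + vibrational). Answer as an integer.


Step 1: Translational DOF = 3
Step 2: Rotational DOF (nonlinear) = 3
Step 3: Vibrational DOF = 3*5 - 6 = 9
Step 4: Total = 3 + 3 + 9 = 15

15


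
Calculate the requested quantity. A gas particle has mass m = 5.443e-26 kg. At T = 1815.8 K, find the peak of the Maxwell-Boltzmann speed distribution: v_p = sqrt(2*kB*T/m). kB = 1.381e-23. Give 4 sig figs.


Step 1: Numerator = 2*kB*T = 2*1.381e-23*1815.8 = 5.015e-20
Step 2: Ratio = 5.015e-20 / 5.443e-26 = 9.214e+05
Step 3: v_p = sqrt(9.214e+05) = 959.9 m/s

959.9


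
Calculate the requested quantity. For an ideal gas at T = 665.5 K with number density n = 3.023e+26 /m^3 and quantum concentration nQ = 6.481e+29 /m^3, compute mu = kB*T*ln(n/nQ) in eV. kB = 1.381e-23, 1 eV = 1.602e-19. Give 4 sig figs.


Step 1: n/nQ = 3.023e+26/6.481e+29 = 0.0004664
Step 2: ln(n/nQ) = -7.67
Step 3: mu = kB*T*ln(n/nQ) = 9.191e-21*-7.67 = -7.05e-20 J
Step 4: Convert to eV: -7.05e-20/1.602e-19 = -0.44 eV

-0.44


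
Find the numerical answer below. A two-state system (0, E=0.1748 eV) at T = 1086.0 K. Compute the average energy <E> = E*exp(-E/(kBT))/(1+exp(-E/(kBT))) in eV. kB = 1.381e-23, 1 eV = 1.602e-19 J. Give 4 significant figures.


Step 1: beta*E = 0.1748*1.602e-19/(1.381e-23*1086.0) = 1.867
Step 2: exp(-beta*E) = 0.1546
Step 3: <E> = 0.1748*0.1546/(1+0.1546) = 0.0234 eV

0.0234


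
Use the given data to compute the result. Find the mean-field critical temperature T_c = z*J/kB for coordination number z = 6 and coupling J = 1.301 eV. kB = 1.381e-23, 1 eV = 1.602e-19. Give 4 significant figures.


Step 1: z*J = 6*1.301 = 7.806 eV
Step 2: Convert to Joules: 7.806*1.602e-19 = 1.251e-18 J
Step 3: T_c = 1.251e-18 / 1.381e-23 = 9.055e+04 K

9.055e+04


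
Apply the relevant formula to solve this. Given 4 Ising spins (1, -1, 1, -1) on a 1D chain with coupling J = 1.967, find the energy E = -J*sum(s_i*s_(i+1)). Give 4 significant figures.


Step 1: Nearest-neighbor products: -1, -1, -1
Step 2: Sum of products = -3
Step 3: E = -1.967 * -3 = 5.901

5.901


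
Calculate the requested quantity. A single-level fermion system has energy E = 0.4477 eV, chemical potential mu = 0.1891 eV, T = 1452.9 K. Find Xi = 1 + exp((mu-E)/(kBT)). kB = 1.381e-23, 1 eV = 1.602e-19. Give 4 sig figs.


Step 1: (mu - E) = 0.1891 - 0.4477 = -0.2586 eV
Step 2: x = (mu-E)*eV/(kB*T) = -0.2586*1.602e-19/(1.381e-23*1452.9) = -2.065
Step 3: exp(x) = 0.1269
Step 4: Xi = 1 + 0.1269 = 1.127

1.127


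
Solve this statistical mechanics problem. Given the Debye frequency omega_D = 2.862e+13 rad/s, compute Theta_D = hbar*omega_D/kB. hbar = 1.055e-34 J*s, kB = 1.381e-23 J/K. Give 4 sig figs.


Step 1: hbar*omega_D = 1.055e-34 * 2.862e+13 = 3.019e-21 J
Step 2: Theta_D = 3.019e-21 / 1.381e-23
Step 3: Theta_D = 218.6 K

218.6


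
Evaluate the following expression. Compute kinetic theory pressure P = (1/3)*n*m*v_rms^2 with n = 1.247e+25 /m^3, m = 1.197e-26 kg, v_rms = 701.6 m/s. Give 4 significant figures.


Step 1: v_rms^2 = 701.6^2 = 4.922e+05
Step 2: n*m = 1.247e+25*1.197e-26 = 0.1493
Step 3: P = (1/3)*0.1493*4.922e+05 = 2.449e+04 Pa

2.449e+04


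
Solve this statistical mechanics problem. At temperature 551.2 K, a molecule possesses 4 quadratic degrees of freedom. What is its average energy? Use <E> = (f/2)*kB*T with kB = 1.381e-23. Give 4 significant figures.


Step 1: f/2 = 4/2 = 2
Step 2: kB*T = 1.381e-23 * 551.2 = 7.612e-21
Step 3: <E> = 2 * 7.612e-21 = 1.522e-20 J

1.522e-20


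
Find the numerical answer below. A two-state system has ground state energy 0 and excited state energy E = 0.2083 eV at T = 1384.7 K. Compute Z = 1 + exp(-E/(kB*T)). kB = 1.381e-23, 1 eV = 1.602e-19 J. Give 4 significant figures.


Step 1: Compute beta*E = E*eV/(kB*T) = 0.2083*1.602e-19/(1.381e-23*1384.7) = 1.745
Step 2: exp(-beta*E) = exp(-1.745) = 0.1746
Step 3: Z = 1 + 0.1746 = 1.175

1.175


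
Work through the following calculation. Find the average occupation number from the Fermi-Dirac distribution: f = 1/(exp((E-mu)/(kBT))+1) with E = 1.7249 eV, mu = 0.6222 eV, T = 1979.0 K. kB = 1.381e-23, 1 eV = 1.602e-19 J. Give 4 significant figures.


Step 1: (E - mu) = 1.7249 - 0.6222 = 1.103 eV
Step 2: Convert: (E-mu)*eV = 1.767e-19 J
Step 3: x = (E-mu)*eV/(kB*T) = 6.464
Step 4: f = 1/(exp(6.464)+1) = 0.001557

0.001557


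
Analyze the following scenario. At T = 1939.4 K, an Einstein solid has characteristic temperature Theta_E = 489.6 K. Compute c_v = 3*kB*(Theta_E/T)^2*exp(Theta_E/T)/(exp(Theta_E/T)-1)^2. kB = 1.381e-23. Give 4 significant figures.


Step 1: x = Theta_E/T = 489.6/1939.4 = 0.2524
Step 2: x^2 = 0.06373
Step 3: exp(x) = 1.287
Step 4: c_v = 3*1.381e-23*0.06373*1.287/(1.287-1)^2 = 4.121e-23

4.121e-23


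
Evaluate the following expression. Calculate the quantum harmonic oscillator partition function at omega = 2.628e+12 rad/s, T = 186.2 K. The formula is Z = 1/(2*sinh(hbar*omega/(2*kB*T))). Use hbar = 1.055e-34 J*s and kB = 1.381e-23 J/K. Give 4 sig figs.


Step 1: Compute x = hbar*omega/(kB*T) = 1.055e-34*2.628e+12/(1.381e-23*186.2) = 0.1078
Step 2: x/2 = 0.05391
Step 3: sinh(x/2) = 0.05394
Step 4: Z = 1/(2*0.05394) = 9.27

9.27


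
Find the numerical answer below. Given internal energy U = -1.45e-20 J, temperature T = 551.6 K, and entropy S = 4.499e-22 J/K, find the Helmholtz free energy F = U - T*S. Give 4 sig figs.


Step 1: T*S = 551.6 * 4.499e-22 = 2.482e-19 J
Step 2: F = U - T*S = -1.45e-20 - 2.482e-19
Step 3: F = -2.627e-19 J

-2.627e-19


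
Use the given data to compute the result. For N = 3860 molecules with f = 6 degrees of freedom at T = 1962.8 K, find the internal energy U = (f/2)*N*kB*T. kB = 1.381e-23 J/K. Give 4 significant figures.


Step 1: f/2 = 6/2 = 3.0
Step 2: N*kB*T = 3860*1.381e-23*1962.8 = 1.046e-16
Step 3: U = 3.0 * 1.046e-16 = 3.139e-16 J

3.139e-16


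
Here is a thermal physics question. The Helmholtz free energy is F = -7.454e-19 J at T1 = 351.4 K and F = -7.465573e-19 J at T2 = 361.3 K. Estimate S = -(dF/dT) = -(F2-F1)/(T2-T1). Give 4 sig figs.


Step 1: dF = F2 - F1 = -7.465573e-19 - (-7.454e-19) = -1.1573e-21 J
Step 2: dT = T2 - T1 = 361.3 - 351.4 = 9.9 K
Step 3: S = -dF/dT = -(-1.1573e-21)/9.9 = 1.169e-22 J/K

1.169e-22


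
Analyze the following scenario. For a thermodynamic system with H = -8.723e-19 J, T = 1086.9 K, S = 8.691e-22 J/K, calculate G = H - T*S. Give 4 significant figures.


Step 1: T*S = 1086.9 * 8.691e-22 = 9.446e-19 J
Step 2: G = H - T*S = -8.723e-19 - 9.446e-19
Step 3: G = -1.817e-18 J

-1.817e-18


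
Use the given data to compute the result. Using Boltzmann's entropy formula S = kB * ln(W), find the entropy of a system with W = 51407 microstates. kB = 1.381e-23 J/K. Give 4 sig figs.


Step 1: ln(W) = ln(51407) = 10.85
Step 2: S = kB * ln(W) = 1.381e-23 * 10.85
Step 3: S = 1.498e-22 J/K

1.498e-22


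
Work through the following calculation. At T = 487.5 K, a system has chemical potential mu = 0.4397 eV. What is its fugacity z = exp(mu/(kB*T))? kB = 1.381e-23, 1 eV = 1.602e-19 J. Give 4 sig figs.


Step 1: Convert mu to Joules: 0.4397*1.602e-19 = 7.044e-20 J
Step 2: kB*T = 1.381e-23*487.5 = 6.732e-21 J
Step 3: mu/(kB*T) = 10.46
Step 4: z = exp(10.46) = 3.499e+04

3.499e+04


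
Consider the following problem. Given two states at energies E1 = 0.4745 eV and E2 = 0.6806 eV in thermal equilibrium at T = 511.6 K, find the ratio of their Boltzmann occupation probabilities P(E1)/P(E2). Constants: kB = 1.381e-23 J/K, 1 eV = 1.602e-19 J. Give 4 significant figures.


Step 1: Compute energy difference dE = E1 - E2 = 0.4745 - 0.6806 = -0.2061 eV
Step 2: Convert to Joules: dE_J = -0.2061 * 1.602e-19 = -3.302e-20 J
Step 3: Compute exponent = -dE_J / (kB * T) = -(-3.302e-20) / (1.381e-23 * 511.6) = 4.673
Step 4: P(E1)/P(E2) = exp(4.673) = 107

107


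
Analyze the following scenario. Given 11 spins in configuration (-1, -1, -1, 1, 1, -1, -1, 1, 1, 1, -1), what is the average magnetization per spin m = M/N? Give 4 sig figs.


Step 1: Count up spins (+1): 5, down spins (-1): 6
Step 2: Total magnetization M = 5 - 6 = -1
Step 3: m = M/N = -1/11 = -0.09091

-0.09091


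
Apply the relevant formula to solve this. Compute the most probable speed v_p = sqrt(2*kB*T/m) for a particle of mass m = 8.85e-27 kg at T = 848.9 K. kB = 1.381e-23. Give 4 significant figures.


Step 1: Numerator = 2*kB*T = 2*1.381e-23*848.9 = 2.345e-20
Step 2: Ratio = 2.345e-20 / 8.85e-27 = 2.649e+06
Step 3: v_p = sqrt(2.649e+06) = 1628 m/s

1628


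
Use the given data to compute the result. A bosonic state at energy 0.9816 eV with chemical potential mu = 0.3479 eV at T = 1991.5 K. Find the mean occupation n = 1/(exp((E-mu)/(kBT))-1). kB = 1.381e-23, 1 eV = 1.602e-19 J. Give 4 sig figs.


Step 1: (E - mu) = 0.6337 eV
Step 2: x = (E-mu)*eV/(kB*T) = 0.6337*1.602e-19/(1.381e-23*1991.5) = 3.691
Step 3: exp(x) = 40.09
Step 4: n = 1/(exp(x)-1) = 0.02558

0.02558


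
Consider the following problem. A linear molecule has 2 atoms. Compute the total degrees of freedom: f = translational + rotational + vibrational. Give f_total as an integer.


Step 1: Translational DOF = 3
Step 2: Rotational DOF (linear) = 2
Step 3: Vibrational DOF = 3*2 - 5 = 1
Step 4: Total = 3 + 2 + 1 = 6

6


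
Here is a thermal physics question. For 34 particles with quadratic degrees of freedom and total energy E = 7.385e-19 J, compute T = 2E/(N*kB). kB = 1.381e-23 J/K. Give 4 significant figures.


Step 1: Numerator = 2*E = 2*7.385e-19 = 1.477e-18 J
Step 2: Denominator = N*kB = 34*1.381e-23 = 4.695e-22
Step 3: T = 1.477e-18 / 4.695e-22 = 3146 K

3146


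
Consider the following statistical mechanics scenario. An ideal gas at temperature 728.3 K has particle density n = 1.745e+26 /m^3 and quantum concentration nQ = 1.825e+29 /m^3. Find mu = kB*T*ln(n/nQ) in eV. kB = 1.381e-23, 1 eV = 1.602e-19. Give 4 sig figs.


Step 1: n/nQ = 1.745e+26/1.825e+29 = 0.0009562
Step 2: ln(n/nQ) = -6.953
Step 3: mu = kB*T*ln(n/nQ) = 1.006e-20*-6.953 = -6.993e-20 J
Step 4: Convert to eV: -6.993e-20/1.602e-19 = -0.4365 eV

-0.4365


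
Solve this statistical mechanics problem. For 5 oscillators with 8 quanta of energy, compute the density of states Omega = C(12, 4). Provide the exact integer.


Step 1: Use binomial coefficient C(12, 4)
Step 2: Numerator = 12! / 8!
Step 3: Denominator = 4!
Step 4: Omega = 495

495


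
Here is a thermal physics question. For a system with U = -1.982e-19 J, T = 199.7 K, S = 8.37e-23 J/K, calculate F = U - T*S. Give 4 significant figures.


Step 1: T*S = 199.7 * 8.37e-23 = 1.671e-20 J
Step 2: F = U - T*S = -1.982e-19 - 1.671e-20
Step 3: F = -2.149e-19 J

-2.149e-19


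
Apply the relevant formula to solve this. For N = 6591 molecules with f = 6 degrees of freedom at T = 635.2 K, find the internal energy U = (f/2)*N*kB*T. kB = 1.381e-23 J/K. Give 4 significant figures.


Step 1: f/2 = 6/2 = 3.0
Step 2: N*kB*T = 6591*1.381e-23*635.2 = 5.782e-17
Step 3: U = 3.0 * 5.782e-17 = 1.735e-16 J

1.735e-16


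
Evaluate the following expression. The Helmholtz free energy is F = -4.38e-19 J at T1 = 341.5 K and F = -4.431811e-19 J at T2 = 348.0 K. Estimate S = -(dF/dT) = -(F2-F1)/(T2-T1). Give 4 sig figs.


Step 1: dF = F2 - F1 = -4.431811e-19 - (-4.38e-19) = -5.1811e-21 J
Step 2: dT = T2 - T1 = 348.0 - 341.5 = 6.5 K
Step 3: S = -dF/dT = -(-5.1811e-21)/6.5 = 7.971e-22 J/K

7.971e-22


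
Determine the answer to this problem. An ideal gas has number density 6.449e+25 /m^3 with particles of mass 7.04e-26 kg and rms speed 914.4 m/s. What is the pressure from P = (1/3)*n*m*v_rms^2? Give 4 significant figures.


Step 1: v_rms^2 = 914.4^2 = 8.361e+05
Step 2: n*m = 6.449e+25*7.04e-26 = 4.54
Step 3: P = (1/3)*4.54*8.361e+05 = 1.265e+06 Pa

1.265e+06


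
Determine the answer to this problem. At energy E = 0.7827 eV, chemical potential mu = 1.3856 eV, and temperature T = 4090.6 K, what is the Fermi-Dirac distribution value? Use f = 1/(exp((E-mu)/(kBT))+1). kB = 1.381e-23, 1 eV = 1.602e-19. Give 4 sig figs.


Step 1: (E - mu) = 0.7827 - 1.3856 = -0.6029 eV
Step 2: Convert: (E-mu)*eV = -9.658e-20 J
Step 3: x = (E-mu)*eV/(kB*T) = -1.71
Step 4: f = 1/(exp(-1.71)+1) = 0.8468

0.8468


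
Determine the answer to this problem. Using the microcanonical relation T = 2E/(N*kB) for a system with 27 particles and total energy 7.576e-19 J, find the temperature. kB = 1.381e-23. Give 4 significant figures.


Step 1: Numerator = 2*E = 2*7.576e-19 = 1.515e-18 J
Step 2: Denominator = N*kB = 27*1.381e-23 = 3.729e-22
Step 3: T = 1.515e-18 / 3.729e-22 = 4064 K

4064


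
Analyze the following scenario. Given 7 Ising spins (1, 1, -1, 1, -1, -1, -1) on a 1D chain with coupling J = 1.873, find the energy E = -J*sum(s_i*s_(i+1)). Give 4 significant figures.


Step 1: Nearest-neighbor products: 1, -1, -1, -1, 1, 1
Step 2: Sum of products = 0
Step 3: E = -1.873 * 0 = 0

0


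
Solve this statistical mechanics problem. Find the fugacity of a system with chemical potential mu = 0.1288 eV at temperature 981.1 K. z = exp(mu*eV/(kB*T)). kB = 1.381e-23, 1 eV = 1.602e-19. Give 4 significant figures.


Step 1: Convert mu to Joules: 0.1288*1.602e-19 = 2.063e-20 J
Step 2: kB*T = 1.381e-23*981.1 = 1.355e-20 J
Step 3: mu/(kB*T) = 1.523
Step 4: z = exp(1.523) = 4.586

4.586


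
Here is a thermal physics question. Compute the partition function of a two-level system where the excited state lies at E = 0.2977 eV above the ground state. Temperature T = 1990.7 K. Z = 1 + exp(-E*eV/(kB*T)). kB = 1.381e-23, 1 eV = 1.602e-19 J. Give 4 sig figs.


Step 1: Compute beta*E = E*eV/(kB*T) = 0.2977*1.602e-19/(1.381e-23*1990.7) = 1.735
Step 2: exp(-beta*E) = exp(-1.735) = 0.1764
Step 3: Z = 1 + 0.1764 = 1.176

1.176


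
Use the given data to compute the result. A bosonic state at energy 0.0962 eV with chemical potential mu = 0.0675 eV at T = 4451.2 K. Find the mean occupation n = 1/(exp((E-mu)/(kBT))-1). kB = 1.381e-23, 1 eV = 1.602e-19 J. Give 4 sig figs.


Step 1: (E - mu) = 0.0287 eV
Step 2: x = (E-mu)*eV/(kB*T) = 0.0287*1.602e-19/(1.381e-23*4451.2) = 0.0748
Step 3: exp(x) = 1.078
Step 4: n = 1/(exp(x)-1) = 12.88

12.88


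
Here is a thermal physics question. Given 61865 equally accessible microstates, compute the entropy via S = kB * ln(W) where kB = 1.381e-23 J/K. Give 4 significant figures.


Step 1: ln(W) = ln(61865) = 11.03
Step 2: S = kB * ln(W) = 1.381e-23 * 11.03
Step 3: S = 1.524e-22 J/K

1.524e-22


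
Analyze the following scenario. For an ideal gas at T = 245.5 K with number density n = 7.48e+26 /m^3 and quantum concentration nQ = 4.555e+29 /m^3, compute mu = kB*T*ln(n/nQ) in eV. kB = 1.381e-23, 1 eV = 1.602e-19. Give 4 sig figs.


Step 1: n/nQ = 7.48e+26/4.555e+29 = 0.001642
Step 2: ln(n/nQ) = -6.412
Step 3: mu = kB*T*ln(n/nQ) = 3.39e-21*-6.412 = -2.174e-20 J
Step 4: Convert to eV: -2.174e-20/1.602e-19 = -0.1357 eV

-0.1357


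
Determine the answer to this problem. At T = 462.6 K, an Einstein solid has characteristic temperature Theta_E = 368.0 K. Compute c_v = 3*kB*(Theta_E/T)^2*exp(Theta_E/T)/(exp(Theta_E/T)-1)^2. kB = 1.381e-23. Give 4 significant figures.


Step 1: x = Theta_E/T = 368.0/462.6 = 0.7955
Step 2: x^2 = 0.6328
Step 3: exp(x) = 2.216
Step 4: c_v = 3*1.381e-23*0.6328*2.216/(2.216-1)^2 = 3.931e-23

3.931e-23


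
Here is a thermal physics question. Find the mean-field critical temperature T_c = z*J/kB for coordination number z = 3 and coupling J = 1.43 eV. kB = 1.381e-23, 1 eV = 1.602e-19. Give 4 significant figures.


Step 1: z*J = 3*1.43 = 4.29 eV
Step 2: Convert to Joules: 4.29*1.602e-19 = 6.873e-19 J
Step 3: T_c = 6.873e-19 / 1.381e-23 = 4.977e+04 K

4.977e+04


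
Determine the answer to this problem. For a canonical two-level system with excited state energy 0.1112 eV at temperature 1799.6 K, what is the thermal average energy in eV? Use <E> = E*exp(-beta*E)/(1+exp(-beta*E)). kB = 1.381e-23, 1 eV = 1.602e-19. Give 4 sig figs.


Step 1: beta*E = 0.1112*1.602e-19/(1.381e-23*1799.6) = 0.7168
Step 2: exp(-beta*E) = 0.4883
Step 3: <E> = 0.1112*0.4883/(1+0.4883) = 0.03648 eV

0.03648


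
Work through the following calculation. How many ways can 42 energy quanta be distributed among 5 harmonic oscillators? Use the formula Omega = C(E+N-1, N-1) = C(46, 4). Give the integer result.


Step 1: Use binomial coefficient C(46, 4)
Step 2: Numerator = 46! / 42!
Step 3: Denominator = 4!
Step 4: Omega = 163185

163185


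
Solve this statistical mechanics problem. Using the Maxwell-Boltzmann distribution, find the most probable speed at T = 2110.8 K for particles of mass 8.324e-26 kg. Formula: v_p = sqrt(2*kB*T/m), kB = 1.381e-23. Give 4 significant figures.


Step 1: Numerator = 2*kB*T = 2*1.381e-23*2110.8 = 5.83e-20
Step 2: Ratio = 5.83e-20 / 8.324e-26 = 7.004e+05
Step 3: v_p = sqrt(7.004e+05) = 836.9 m/s

836.9


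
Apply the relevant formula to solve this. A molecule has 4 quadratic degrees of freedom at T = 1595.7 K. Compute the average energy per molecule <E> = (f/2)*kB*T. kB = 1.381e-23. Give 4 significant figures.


Step 1: f/2 = 4/2 = 2
Step 2: kB*T = 1.381e-23 * 1595.7 = 2.204e-20
Step 3: <E> = 2 * 2.204e-20 = 4.407e-20 J

4.407e-20


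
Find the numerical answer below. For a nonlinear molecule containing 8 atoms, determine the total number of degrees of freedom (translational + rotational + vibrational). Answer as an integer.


Step 1: Translational DOF = 3
Step 2: Rotational DOF (nonlinear) = 3
Step 3: Vibrational DOF = 3*8 - 6 = 18
Step 4: Total = 3 + 3 + 18 = 24

24


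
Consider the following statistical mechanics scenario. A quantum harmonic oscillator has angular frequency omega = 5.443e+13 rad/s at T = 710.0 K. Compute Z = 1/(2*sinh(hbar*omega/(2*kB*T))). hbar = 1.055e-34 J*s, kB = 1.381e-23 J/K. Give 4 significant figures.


Step 1: Compute x = hbar*omega/(kB*T) = 1.055e-34*5.443e+13/(1.381e-23*710.0) = 0.5857
Step 2: x/2 = 0.2928
Step 3: sinh(x/2) = 0.297
Step 4: Z = 1/(2*0.297) = 1.683

1.683


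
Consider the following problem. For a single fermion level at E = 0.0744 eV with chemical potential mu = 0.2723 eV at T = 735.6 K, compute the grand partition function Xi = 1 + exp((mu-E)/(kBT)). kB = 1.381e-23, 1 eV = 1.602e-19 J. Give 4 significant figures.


Step 1: (mu - E) = 0.2723 - 0.0744 = 0.1979 eV
Step 2: x = (mu-E)*eV/(kB*T) = 0.1979*1.602e-19/(1.381e-23*735.6) = 3.121
Step 3: exp(x) = 22.67
Step 4: Xi = 1 + 22.67 = 23.67

23.67


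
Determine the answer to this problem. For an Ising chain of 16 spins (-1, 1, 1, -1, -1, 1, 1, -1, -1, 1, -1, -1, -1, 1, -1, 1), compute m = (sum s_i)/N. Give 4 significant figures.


Step 1: Count up spins (+1): 7, down spins (-1): 9
Step 2: Total magnetization M = 7 - 9 = -2
Step 3: m = M/N = -2/16 = -0.125

-0.125


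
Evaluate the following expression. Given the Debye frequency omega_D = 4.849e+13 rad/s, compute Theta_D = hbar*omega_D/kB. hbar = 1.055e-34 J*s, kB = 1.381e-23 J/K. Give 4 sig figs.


Step 1: hbar*omega_D = 1.055e-34 * 4.849e+13 = 5.116e-21 J
Step 2: Theta_D = 5.116e-21 / 1.381e-23
Step 3: Theta_D = 370.4 K

370.4


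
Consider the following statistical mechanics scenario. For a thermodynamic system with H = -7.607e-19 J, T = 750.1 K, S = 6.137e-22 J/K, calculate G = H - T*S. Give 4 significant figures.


Step 1: T*S = 750.1 * 6.137e-22 = 4.603e-19 J
Step 2: G = H - T*S = -7.607e-19 - 4.603e-19
Step 3: G = -1.221e-18 J

-1.221e-18


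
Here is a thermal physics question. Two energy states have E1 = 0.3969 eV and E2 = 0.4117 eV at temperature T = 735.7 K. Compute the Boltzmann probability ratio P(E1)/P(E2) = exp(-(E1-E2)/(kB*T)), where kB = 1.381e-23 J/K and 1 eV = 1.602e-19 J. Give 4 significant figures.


Step 1: Compute energy difference dE = E1 - E2 = 0.3969 - 0.4117 = -0.0148 eV
Step 2: Convert to Joules: dE_J = -0.0148 * 1.602e-19 = -2.371e-21 J
Step 3: Compute exponent = -dE_J / (kB * T) = -(-2.371e-21) / (1.381e-23 * 735.7) = 0.2334
Step 4: P(E1)/P(E2) = exp(0.2334) = 1.263

1.263


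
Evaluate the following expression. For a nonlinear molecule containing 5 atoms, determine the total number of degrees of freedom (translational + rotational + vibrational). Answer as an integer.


Step 1: Translational DOF = 3
Step 2: Rotational DOF (nonlinear) = 3
Step 3: Vibrational DOF = 3*5 - 6 = 9
Step 4: Total = 3 + 3 + 9 = 15

15


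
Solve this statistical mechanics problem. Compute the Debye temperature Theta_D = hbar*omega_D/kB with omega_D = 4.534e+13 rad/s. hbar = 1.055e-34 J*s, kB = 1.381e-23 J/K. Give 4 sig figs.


Step 1: hbar*omega_D = 1.055e-34 * 4.534e+13 = 4.783e-21 J
Step 2: Theta_D = 4.783e-21 / 1.381e-23
Step 3: Theta_D = 346.4 K

346.4


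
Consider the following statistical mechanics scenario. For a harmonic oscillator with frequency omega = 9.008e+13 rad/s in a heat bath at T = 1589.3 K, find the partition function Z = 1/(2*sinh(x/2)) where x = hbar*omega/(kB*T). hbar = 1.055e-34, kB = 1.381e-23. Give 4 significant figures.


Step 1: Compute x = hbar*omega/(kB*T) = 1.055e-34*9.008e+13/(1.381e-23*1589.3) = 0.433
Step 2: x/2 = 0.2165
Step 3: sinh(x/2) = 0.2182
Step 4: Z = 1/(2*0.2182) = 2.292

2.292


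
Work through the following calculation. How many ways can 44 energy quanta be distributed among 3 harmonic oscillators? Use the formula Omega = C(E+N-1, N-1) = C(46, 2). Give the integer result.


Step 1: Use binomial coefficient C(46, 2)
Step 2: Numerator = 46! / 44!
Step 3: Denominator = 2!
Step 4: Omega = 1035

1035


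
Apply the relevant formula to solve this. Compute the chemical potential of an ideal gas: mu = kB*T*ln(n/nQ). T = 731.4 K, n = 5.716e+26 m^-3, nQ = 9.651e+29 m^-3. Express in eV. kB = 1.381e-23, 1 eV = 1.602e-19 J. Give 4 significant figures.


Step 1: n/nQ = 5.716e+26/9.651e+29 = 0.0005923
Step 2: ln(n/nQ) = -7.432
Step 3: mu = kB*T*ln(n/nQ) = 1.01e-20*-7.432 = -7.506e-20 J
Step 4: Convert to eV: -7.506e-20/1.602e-19 = -0.4686 eV

-0.4686


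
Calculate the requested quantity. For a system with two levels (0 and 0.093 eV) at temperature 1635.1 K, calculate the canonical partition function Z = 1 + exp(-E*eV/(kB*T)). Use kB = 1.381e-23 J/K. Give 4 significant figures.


Step 1: Compute beta*E = E*eV/(kB*T) = 0.093*1.602e-19/(1.381e-23*1635.1) = 0.6598
Step 2: exp(-beta*E) = exp(-0.6598) = 0.517
Step 3: Z = 1 + 0.517 = 1.517

1.517


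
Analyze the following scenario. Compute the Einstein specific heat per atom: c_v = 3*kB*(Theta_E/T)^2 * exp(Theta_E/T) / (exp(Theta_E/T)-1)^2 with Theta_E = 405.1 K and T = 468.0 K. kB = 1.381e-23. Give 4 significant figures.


Step 1: x = Theta_E/T = 405.1/468.0 = 0.8656
Step 2: x^2 = 0.7493
Step 3: exp(x) = 2.376
Step 4: c_v = 3*1.381e-23*0.7493*2.376/(2.376-1)^2 = 3.894e-23

3.894e-23


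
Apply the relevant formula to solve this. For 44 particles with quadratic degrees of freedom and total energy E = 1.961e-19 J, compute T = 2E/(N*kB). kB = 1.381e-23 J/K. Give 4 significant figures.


Step 1: Numerator = 2*E = 2*1.961e-19 = 3.922e-19 J
Step 2: Denominator = N*kB = 44*1.381e-23 = 6.076e-22
Step 3: T = 3.922e-19 / 6.076e-22 = 645.4 K

645.4


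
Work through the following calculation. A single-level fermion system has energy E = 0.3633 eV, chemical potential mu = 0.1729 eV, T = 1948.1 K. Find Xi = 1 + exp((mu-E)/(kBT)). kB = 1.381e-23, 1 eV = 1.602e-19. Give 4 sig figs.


Step 1: (mu - E) = 0.1729 - 0.3633 = -0.1904 eV
Step 2: x = (mu-E)*eV/(kB*T) = -0.1904*1.602e-19/(1.381e-23*1948.1) = -1.134
Step 3: exp(x) = 0.3218
Step 4: Xi = 1 + 0.3218 = 1.322

1.322


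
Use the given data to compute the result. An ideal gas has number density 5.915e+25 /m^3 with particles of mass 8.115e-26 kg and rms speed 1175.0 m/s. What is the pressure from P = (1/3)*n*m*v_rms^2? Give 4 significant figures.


Step 1: v_rms^2 = 1175.0^2 = 1.381e+06
Step 2: n*m = 5.915e+25*8.115e-26 = 4.8
Step 3: P = (1/3)*4.8*1.381e+06 = 2.209e+06 Pa

2.209e+06


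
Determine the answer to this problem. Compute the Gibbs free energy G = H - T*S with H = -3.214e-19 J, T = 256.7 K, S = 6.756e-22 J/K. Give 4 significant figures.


Step 1: T*S = 256.7 * 6.756e-22 = 1.734e-19 J
Step 2: G = H - T*S = -3.214e-19 - 1.734e-19
Step 3: G = -4.948e-19 J

-4.948e-19


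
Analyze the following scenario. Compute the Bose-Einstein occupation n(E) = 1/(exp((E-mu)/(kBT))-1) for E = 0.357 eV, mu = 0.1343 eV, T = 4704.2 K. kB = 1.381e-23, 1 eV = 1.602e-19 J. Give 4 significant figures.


Step 1: (E - mu) = 0.2227 eV
Step 2: x = (E-mu)*eV/(kB*T) = 0.2227*1.602e-19/(1.381e-23*4704.2) = 0.5492
Step 3: exp(x) = 1.732
Step 4: n = 1/(exp(x)-1) = 1.366

1.366


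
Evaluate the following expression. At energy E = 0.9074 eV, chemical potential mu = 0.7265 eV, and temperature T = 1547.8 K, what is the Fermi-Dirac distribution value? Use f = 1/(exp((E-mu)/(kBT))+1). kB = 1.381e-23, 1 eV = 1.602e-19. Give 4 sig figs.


Step 1: (E - mu) = 0.9074 - 0.7265 = 0.1809 eV
Step 2: Convert: (E-mu)*eV = 2.898e-20 J
Step 3: x = (E-mu)*eV/(kB*T) = 1.356
Step 4: f = 1/(exp(1.356)+1) = 0.2049

0.2049


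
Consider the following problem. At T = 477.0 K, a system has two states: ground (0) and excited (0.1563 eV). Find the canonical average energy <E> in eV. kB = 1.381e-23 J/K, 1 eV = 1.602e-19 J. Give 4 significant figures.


Step 1: beta*E = 0.1563*1.602e-19/(1.381e-23*477.0) = 3.801
Step 2: exp(-beta*E) = 0.02235
Step 3: <E> = 0.1563*0.02235/(1+0.02235) = 0.003416 eV

0.003416


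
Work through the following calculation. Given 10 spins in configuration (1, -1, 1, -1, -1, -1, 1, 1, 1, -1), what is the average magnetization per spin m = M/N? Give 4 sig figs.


Step 1: Count up spins (+1): 5, down spins (-1): 5
Step 2: Total magnetization M = 5 - 5 = 0
Step 3: m = M/N = 0/10 = 0

0


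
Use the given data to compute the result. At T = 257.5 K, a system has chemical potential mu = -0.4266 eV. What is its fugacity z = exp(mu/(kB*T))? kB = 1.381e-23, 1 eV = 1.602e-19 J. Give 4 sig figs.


Step 1: Convert mu to Joules: -0.4266*1.602e-19 = -6.834e-20 J
Step 2: kB*T = 1.381e-23*257.5 = 3.556e-21 J
Step 3: mu/(kB*T) = -19.22
Step 4: z = exp(-19.22) = 4.505e-09

4.505e-09


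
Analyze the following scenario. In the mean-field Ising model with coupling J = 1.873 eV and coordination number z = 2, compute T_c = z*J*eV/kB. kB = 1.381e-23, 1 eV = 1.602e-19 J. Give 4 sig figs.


Step 1: z*J = 2*1.873 = 3.746 eV
Step 2: Convert to Joules: 3.746*1.602e-19 = 6.001e-19 J
Step 3: T_c = 6.001e-19 / 1.381e-23 = 4.345e+04 K

4.345e+04


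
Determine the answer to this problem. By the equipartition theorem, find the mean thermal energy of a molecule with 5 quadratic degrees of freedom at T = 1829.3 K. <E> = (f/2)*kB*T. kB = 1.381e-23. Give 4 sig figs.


Step 1: f/2 = 5/2 = 2.5
Step 2: kB*T = 1.381e-23 * 1829.3 = 2.526e-20
Step 3: <E> = 2.5 * 2.526e-20 = 6.316e-20 J

6.316e-20


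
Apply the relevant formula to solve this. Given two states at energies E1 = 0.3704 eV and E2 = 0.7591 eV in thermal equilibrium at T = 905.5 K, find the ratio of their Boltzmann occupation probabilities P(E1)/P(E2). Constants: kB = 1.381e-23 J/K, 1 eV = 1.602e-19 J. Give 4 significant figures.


Step 1: Compute energy difference dE = E1 - E2 = 0.3704 - 0.7591 = -0.3887 eV
Step 2: Convert to Joules: dE_J = -0.3887 * 1.602e-19 = -6.227e-20 J
Step 3: Compute exponent = -dE_J / (kB * T) = -(-6.227e-20) / (1.381e-23 * 905.5) = 4.98
Step 4: P(E1)/P(E2) = exp(4.98) = 145.4

145.4


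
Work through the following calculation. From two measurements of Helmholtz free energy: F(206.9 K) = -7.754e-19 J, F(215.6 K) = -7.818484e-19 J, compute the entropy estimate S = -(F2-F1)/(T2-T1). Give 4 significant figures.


Step 1: dF = F2 - F1 = -7.818484e-19 - (-7.754e-19) = -6.4484e-21 J
Step 2: dT = T2 - T1 = 215.6 - 206.9 = 8.7 K
Step 3: S = -dF/dT = -(-6.4484e-21)/8.7 = 7.412e-22 J/K

7.412e-22


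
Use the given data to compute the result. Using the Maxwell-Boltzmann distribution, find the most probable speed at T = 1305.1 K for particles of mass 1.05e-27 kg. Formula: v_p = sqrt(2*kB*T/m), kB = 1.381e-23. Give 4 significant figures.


Step 1: Numerator = 2*kB*T = 2*1.381e-23*1305.1 = 3.605e-20
Step 2: Ratio = 3.605e-20 / 1.05e-27 = 3.433e+07
Step 3: v_p = sqrt(3.433e+07) = 5859 m/s

5859


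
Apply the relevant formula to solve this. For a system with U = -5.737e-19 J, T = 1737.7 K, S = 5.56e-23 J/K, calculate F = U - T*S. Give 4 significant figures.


Step 1: T*S = 1737.7 * 5.56e-23 = 9.662e-20 J
Step 2: F = U - T*S = -5.737e-19 - 9.662e-20
Step 3: F = -6.703e-19 J

-6.703e-19


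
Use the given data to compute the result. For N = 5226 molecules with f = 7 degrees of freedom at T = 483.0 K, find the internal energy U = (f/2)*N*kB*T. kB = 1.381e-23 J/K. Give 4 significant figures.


Step 1: f/2 = 7/2 = 3.5
Step 2: N*kB*T = 5226*1.381e-23*483.0 = 3.486e-17
Step 3: U = 3.5 * 3.486e-17 = 1.22e-16 J

1.22e-16


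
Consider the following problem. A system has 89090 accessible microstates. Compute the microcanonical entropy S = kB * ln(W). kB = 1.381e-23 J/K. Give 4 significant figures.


Step 1: ln(W) = ln(89090) = 11.4
Step 2: S = kB * ln(W) = 1.381e-23 * 11.4
Step 3: S = 1.574e-22 J/K

1.574e-22


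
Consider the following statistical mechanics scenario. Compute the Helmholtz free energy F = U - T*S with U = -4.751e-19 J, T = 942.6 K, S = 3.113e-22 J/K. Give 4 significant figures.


Step 1: T*S = 942.6 * 3.113e-22 = 2.934e-19 J
Step 2: F = U - T*S = -4.751e-19 - 2.934e-19
Step 3: F = -7.685e-19 J

-7.685e-19


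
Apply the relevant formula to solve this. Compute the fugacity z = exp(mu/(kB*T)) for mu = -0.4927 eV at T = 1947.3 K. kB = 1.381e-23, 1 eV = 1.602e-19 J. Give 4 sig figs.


Step 1: Convert mu to Joules: -0.4927*1.602e-19 = -7.893e-20 J
Step 2: kB*T = 1.381e-23*1947.3 = 2.689e-20 J
Step 3: mu/(kB*T) = -2.935
Step 4: z = exp(-2.935) = 0.05313

0.05313


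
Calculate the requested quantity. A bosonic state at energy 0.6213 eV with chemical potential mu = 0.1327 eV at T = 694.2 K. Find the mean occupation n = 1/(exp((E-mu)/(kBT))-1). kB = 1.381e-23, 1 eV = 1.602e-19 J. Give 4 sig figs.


Step 1: (E - mu) = 0.4886 eV
Step 2: x = (E-mu)*eV/(kB*T) = 0.4886*1.602e-19/(1.381e-23*694.2) = 8.165
Step 3: exp(x) = 3514
Step 4: n = 1/(exp(x)-1) = 0.0002846

0.0002846


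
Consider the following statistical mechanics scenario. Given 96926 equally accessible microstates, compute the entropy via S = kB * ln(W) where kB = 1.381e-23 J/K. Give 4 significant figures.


Step 1: ln(W) = ln(96926) = 11.48
Step 2: S = kB * ln(W) = 1.381e-23 * 11.48
Step 3: S = 1.586e-22 J/K

1.586e-22


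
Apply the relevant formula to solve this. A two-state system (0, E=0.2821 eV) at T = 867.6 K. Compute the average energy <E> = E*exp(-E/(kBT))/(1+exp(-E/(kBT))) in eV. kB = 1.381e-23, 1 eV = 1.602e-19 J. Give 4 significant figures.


Step 1: beta*E = 0.2821*1.602e-19/(1.381e-23*867.6) = 3.772
Step 2: exp(-beta*E) = 0.02301
Step 3: <E> = 0.2821*0.02301/(1+0.02301) = 0.006345 eV

0.006345


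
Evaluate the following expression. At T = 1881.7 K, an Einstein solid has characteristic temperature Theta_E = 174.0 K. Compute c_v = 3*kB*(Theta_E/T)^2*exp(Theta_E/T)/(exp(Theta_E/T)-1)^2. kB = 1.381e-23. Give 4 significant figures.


Step 1: x = Theta_E/T = 174.0/1881.7 = 0.09247
Step 2: x^2 = 0.008551
Step 3: exp(x) = 1.097
Step 4: c_v = 3*1.381e-23*0.008551*1.097/(1.097-1)^2 = 4.14e-23

4.14e-23


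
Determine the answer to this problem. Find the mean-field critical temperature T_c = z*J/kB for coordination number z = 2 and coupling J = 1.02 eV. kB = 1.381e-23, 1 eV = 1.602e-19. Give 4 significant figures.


Step 1: z*J = 2*1.02 = 2.04 eV
Step 2: Convert to Joules: 2.04*1.602e-19 = 3.268e-19 J
Step 3: T_c = 3.268e-19 / 1.381e-23 = 2.366e+04 K

2.366e+04


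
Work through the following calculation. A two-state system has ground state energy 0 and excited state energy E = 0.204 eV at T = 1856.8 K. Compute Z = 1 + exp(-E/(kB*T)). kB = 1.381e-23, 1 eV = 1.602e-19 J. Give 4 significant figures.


Step 1: Compute beta*E = E*eV/(kB*T) = 0.204*1.602e-19/(1.381e-23*1856.8) = 1.274
Step 2: exp(-beta*E) = exp(-1.274) = 0.2796
Step 3: Z = 1 + 0.2796 = 1.28

1.28


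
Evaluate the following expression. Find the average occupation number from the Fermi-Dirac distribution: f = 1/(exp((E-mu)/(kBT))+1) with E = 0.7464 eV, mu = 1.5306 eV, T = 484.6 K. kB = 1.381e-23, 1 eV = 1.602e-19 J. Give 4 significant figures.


Step 1: (E - mu) = 0.7464 - 1.5306 = -0.7842 eV
Step 2: Convert: (E-mu)*eV = -1.256e-19 J
Step 3: x = (E-mu)*eV/(kB*T) = -18.77
Step 4: f = 1/(exp(-18.77)+1) = 1

1


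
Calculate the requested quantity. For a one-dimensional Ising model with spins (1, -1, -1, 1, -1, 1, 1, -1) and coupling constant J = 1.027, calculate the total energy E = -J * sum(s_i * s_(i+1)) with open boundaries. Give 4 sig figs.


Step 1: Nearest-neighbor products: -1, 1, -1, -1, -1, 1, -1
Step 2: Sum of products = -3
Step 3: E = -1.027 * -3 = 3.081

3.081


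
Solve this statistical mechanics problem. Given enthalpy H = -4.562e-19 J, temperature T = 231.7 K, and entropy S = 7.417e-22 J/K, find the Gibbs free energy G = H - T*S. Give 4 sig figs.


Step 1: T*S = 231.7 * 7.417e-22 = 1.719e-19 J
Step 2: G = H - T*S = -4.562e-19 - 1.719e-19
Step 3: G = -6.281e-19 J

-6.281e-19


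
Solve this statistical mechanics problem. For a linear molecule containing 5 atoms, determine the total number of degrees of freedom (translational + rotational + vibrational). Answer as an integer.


Step 1: Translational DOF = 3
Step 2: Rotational DOF (linear) = 2
Step 3: Vibrational DOF = 3*5 - 5 = 10
Step 4: Total = 3 + 2 + 10 = 15

15


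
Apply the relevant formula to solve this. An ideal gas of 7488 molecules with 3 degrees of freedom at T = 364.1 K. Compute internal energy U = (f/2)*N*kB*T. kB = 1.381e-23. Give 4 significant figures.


Step 1: f/2 = 3/2 = 1.5
Step 2: N*kB*T = 7488*1.381e-23*364.1 = 3.765e-17
Step 3: U = 1.5 * 3.765e-17 = 5.648e-17 J

5.648e-17


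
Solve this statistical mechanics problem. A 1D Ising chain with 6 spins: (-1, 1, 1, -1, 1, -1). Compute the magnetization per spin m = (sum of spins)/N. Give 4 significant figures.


Step 1: Count up spins (+1): 3, down spins (-1): 3
Step 2: Total magnetization M = 3 - 3 = 0
Step 3: m = M/N = 0/6 = 0

0


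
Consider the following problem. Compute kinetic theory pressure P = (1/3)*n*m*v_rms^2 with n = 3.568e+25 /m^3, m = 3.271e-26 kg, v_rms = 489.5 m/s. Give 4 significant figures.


Step 1: v_rms^2 = 489.5^2 = 2.396e+05
Step 2: n*m = 3.568e+25*3.271e-26 = 1.167
Step 3: P = (1/3)*1.167*2.396e+05 = 9.322e+04 Pa

9.322e+04
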